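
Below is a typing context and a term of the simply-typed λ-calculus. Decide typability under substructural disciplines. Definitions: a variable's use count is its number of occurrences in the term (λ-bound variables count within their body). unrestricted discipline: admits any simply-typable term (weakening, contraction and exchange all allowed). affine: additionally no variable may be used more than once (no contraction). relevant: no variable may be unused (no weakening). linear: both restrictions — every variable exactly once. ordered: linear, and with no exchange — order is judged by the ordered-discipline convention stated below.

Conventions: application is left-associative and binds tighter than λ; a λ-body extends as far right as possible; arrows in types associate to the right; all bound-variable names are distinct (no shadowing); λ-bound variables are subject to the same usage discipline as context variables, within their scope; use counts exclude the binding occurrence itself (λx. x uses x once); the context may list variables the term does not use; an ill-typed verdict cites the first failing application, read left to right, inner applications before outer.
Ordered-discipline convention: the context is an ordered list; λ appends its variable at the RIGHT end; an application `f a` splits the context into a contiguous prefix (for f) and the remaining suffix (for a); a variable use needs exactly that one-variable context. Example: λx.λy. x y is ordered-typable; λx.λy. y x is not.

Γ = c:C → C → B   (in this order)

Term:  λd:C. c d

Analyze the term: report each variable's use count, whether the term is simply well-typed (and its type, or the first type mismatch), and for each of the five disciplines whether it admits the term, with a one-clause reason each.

counts: c: 1; d [bound]: 1
uses in reading order: c, d
typing: ✓ — C → C → B
ordered ✓ (c, d once each; derivable with no W/C/E)
linear ✓ (exactly-once usage across c, d)
affine ✓ (none of c, d used more than once)
relevant ✓ (none of c, d goes unused)
unrestricted ✓ (typability at C → C → B is all that's needed)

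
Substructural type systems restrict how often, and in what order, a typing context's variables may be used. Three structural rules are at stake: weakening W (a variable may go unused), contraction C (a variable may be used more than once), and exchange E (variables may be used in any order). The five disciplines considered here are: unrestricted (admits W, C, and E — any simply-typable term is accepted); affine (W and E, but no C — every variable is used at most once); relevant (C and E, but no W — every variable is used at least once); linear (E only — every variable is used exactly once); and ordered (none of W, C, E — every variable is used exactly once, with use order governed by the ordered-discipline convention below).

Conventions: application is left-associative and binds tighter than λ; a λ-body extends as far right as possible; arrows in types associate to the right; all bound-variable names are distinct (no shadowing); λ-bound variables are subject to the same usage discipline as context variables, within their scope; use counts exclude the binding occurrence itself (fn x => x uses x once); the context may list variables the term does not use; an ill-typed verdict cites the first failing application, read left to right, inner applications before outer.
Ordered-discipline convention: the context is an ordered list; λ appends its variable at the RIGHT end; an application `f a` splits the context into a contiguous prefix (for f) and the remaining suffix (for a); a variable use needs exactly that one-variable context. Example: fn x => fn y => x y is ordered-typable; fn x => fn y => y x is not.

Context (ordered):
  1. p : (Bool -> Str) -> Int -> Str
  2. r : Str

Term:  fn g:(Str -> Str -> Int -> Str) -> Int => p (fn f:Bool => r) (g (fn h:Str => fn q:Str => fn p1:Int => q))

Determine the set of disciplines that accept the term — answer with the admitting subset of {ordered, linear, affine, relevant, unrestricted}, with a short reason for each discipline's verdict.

admitted by: affine, unrestricted
usage: p: 1×; r: 1×; g (bound): 1×; f (bound): 0×; h (bound): 0×; q (bound): 1×; p1 (bound): 0×
left-to-right use order: p, r, g, q
typing: well-typed — term : ((Str -> Str -> Int -> Str) -> Int) -> Str
ordered ✗ (unused: f, h, p1 — weakening required)
linear ✗ (unused: f, h, p1 — weakening required)
affine ✓ (no duplicate uses among p, r, g, f, h, q, p1)
relevant ✗ (unused: f, h, p1 — weakening required)
unrestricted ✓ (well-typed at ((Str -> Str -> Int -> Str) -> Int) -> Str; no restrictions here)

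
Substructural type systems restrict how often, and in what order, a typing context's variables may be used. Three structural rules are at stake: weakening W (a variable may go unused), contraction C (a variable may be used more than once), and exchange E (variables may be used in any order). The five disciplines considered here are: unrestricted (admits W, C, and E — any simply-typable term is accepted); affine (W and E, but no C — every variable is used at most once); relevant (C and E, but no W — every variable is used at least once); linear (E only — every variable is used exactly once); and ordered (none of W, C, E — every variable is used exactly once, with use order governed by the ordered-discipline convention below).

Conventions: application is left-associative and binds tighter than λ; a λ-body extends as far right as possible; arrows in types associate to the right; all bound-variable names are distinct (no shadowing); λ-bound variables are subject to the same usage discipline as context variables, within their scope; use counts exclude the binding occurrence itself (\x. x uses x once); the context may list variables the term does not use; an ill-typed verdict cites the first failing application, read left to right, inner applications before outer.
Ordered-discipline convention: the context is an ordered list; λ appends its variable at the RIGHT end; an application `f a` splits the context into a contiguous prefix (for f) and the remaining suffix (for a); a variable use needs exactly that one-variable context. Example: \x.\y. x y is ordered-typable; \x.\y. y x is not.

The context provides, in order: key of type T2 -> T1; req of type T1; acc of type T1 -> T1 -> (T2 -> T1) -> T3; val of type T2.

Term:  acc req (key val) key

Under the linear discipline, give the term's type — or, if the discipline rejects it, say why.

not well-typed under linear — uses contraction: key ×2
usage: key: 2, req: 1, acc: 1, val: 1
order of uses: acc, req, key, val, key
typing: well-typed at T3
all disciplines: ordered ✗ | linear ✗ | affine ✗ | relevant ✓ | unrestricted ✓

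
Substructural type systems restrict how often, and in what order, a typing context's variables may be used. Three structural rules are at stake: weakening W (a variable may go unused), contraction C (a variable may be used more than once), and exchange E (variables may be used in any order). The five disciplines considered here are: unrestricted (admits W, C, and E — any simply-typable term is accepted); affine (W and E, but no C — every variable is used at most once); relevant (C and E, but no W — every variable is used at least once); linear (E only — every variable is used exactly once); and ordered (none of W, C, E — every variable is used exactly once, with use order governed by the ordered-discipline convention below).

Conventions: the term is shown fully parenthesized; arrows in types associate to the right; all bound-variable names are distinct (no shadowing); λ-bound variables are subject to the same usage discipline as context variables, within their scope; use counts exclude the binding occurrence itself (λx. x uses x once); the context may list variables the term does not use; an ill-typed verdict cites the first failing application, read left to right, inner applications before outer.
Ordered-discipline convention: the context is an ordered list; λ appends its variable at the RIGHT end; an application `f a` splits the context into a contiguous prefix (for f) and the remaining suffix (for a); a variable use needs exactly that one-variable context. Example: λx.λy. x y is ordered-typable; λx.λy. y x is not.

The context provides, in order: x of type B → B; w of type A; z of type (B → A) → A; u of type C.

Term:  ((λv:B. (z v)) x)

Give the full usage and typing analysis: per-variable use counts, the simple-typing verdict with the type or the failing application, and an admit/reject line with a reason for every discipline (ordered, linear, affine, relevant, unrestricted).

variable uses: x: 1; w: 0; z: 1; u: 0; v (bound): 1
uses in reading order: z, v, x
typing: ill-typed: an application expects B → A but receives B
ordered ✗ (fails simple typing)
linear ✗ (a type mismatch blocks all five)
affine ✗ (the type mismatch rejects it)
relevant ✗ (not simply typable)
unrestricted ✗ (fails simple typing)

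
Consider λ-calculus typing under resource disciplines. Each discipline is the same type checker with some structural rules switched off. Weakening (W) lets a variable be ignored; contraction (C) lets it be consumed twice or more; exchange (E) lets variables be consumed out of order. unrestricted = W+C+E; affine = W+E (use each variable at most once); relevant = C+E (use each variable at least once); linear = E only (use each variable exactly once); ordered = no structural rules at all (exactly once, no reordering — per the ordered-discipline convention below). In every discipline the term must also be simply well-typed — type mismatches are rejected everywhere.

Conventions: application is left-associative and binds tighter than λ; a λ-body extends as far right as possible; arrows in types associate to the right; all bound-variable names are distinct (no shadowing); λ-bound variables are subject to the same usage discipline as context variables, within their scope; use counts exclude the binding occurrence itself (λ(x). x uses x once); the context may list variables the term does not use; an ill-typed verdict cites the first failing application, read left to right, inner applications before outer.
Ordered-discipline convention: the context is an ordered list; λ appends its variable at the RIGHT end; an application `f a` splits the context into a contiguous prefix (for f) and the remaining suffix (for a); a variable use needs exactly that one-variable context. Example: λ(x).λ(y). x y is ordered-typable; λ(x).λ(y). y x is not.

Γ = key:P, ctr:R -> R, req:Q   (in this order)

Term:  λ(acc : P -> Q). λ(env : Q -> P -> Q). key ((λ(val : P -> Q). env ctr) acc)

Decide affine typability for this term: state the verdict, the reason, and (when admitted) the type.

no — a type mismatch blocks all five
usage: key: 1×, ctr: 1×, req: 0×, acc (bound): 1×, env (bound): 1×, val (bound): 0×
use order (left to right): key, env, ctr, acc
typing: ill-typed: a function awaiting Q gets R -> R
per-discipline verdicts: ordered ✗ · linear ✗ · affine ✗ · relevant ✗ · unrestricted ✗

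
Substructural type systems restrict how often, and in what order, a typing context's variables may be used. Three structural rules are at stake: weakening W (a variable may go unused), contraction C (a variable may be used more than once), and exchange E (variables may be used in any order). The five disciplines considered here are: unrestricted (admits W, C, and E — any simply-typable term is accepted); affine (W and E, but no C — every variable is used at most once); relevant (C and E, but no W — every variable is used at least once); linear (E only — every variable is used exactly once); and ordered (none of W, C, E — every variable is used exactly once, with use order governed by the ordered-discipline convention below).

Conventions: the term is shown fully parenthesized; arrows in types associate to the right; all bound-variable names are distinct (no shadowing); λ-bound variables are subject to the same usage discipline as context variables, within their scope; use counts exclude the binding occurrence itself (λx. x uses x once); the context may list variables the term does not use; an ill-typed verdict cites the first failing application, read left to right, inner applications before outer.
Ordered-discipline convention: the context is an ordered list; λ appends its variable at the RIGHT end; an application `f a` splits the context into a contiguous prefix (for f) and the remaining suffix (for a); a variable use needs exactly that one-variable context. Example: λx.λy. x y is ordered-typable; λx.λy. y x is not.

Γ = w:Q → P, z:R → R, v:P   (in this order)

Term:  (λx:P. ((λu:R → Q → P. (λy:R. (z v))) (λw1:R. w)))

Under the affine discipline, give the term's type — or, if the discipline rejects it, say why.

not well-typed under affine — a type mismatch blocks all five
counts: w=1; z=1; v=1; x (bound)=0; u (bound)=0; y (bound)=0; w1 (bound)=0
order of uses: z, v, w
typing: ill-typed: a function awaiting R gets P
summary: ordered ✗; linear ✗; affine ✗; relevant ✗; unrestricted ✗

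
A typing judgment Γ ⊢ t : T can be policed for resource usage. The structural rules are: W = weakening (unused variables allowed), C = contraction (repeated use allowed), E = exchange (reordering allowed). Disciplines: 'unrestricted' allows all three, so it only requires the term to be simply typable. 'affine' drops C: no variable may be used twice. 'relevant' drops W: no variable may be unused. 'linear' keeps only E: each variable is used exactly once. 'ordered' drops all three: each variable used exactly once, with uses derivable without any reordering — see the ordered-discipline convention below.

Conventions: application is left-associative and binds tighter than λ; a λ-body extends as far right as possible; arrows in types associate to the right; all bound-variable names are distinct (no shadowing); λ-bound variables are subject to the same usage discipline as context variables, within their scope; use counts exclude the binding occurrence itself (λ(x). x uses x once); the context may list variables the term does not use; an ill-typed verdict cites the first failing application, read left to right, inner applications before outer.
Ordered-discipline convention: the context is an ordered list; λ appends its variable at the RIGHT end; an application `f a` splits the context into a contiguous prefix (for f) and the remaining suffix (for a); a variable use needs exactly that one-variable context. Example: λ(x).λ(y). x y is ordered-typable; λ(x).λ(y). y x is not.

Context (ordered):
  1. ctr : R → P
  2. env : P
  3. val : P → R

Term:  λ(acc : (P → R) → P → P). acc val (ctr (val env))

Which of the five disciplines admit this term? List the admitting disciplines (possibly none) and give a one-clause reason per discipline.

admitted in: relevant, unrestricted
variable uses: ctr ×1; env ×1; val ×2; acc [bound] ×1
order of uses: acc, val, ctr, val, env
typing: the term checks, with type ((P → R) → P → P) → P
ordered: ✗ — repeated use of val ×2
linear: ✗ — repeated use of val ×2
affine: ✗ — repeated use of val ×2
relevant: ✓ — every one of ctr, env, val, acc appears
unrestricted: ✓ — typability at ((P → R) → P → P) → P is all that's needed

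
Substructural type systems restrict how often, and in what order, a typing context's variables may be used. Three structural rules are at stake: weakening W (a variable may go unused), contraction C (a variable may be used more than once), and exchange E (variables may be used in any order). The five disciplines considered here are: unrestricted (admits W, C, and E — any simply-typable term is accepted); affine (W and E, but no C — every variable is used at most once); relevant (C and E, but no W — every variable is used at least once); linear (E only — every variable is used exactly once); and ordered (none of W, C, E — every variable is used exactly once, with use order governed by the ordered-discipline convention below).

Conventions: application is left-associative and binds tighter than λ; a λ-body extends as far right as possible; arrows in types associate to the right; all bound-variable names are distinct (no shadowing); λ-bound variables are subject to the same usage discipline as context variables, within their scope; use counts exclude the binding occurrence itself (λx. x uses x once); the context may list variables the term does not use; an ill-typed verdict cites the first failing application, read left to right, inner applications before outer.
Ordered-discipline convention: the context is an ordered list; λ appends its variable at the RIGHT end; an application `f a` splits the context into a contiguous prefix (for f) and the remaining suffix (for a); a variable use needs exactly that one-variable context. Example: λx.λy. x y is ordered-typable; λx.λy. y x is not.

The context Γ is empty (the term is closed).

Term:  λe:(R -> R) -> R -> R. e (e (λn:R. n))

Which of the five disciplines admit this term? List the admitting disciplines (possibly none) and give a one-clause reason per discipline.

admitted by: relevant, unrestricted
variable uses: e (λ-bound)=2, n (λ-bound)=1
left-to-right use order: e, e, n
typing: ✓ — ((R -> R) -> R -> R) -> R -> R
ordered: ✗, needs contraction — e ×2
linear: ✗, needs contraction — e ×2
affine: ✗, needs contraction — e ×2
relevant: ✓, none of e, n goes unused
unrestricted: ✓, simply typable at ((R -> R) -> R -> R) -> R -> R; W, C, E all held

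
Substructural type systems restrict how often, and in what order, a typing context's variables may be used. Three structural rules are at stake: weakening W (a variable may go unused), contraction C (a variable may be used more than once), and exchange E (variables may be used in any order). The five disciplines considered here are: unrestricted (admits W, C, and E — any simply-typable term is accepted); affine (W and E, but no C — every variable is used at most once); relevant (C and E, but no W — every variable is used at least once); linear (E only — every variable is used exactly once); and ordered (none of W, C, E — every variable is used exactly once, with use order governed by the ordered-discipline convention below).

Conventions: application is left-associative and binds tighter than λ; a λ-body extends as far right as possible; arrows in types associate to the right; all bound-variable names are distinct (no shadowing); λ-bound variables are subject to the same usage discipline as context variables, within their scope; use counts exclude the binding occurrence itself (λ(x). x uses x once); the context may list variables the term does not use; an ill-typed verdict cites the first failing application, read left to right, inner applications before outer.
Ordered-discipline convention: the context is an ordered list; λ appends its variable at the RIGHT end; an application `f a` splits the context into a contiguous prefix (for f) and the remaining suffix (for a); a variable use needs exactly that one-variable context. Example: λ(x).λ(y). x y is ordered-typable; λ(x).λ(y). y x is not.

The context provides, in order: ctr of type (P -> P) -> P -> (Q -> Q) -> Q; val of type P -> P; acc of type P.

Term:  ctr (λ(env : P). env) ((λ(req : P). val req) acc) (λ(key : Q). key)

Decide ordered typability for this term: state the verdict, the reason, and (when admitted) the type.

yes — one use each (ctr, val, acc, env, req, key); ordered split holds; term : Q
variable uses: ctr=1; val=1; acc=1; env [bound]=1; req [bound]=1; key [bound]=1
uses in reading order: ctr, env, val, req, acc, key
typing: well-typed at Q
summary: ordered ✓, linear ✓, affine ✓, relevant ✓, unrestricted ✓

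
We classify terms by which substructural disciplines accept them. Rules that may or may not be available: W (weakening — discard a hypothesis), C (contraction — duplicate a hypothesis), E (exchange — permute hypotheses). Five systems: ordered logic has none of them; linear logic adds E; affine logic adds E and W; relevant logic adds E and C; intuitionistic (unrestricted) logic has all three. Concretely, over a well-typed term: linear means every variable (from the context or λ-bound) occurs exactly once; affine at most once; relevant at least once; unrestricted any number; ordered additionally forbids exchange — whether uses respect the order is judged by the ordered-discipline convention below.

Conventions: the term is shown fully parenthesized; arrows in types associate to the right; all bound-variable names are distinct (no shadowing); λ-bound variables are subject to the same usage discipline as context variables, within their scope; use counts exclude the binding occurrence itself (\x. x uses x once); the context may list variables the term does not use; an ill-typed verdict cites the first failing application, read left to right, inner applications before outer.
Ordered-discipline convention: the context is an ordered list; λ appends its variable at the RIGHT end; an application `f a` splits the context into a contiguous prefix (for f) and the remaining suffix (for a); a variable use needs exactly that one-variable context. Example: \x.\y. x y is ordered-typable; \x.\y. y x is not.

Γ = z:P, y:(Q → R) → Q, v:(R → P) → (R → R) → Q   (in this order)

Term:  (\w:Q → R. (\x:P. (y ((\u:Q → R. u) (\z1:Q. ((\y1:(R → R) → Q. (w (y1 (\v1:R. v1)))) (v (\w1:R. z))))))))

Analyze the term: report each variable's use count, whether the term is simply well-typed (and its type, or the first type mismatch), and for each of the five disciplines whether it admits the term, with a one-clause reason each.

variable uses: z=1; y=1; v=1; w (bound)=1; x (bound)=0; u (bound)=1; z1 (bound)=0; y1 (bound)=1; v1 (bound)=1; w1 (bound)=0
left-to-right use order: y, u, w, y1, v1, v, z
typing: well-typed at (Q → R) → P → Q
ordered ✗ (unused: x, z1, w1 — weakening required)
linear ✗ (unused: x, z1, w1 — weakening required)
affine ✓ (at most one use each (z, y, v, w, x, u, z1, y1, v1, w1))
relevant ✗ (unused: x, z1, w1 — weakening required)
unrestricted ✓ (typability at (Q → R) → P → Q is all that's needed)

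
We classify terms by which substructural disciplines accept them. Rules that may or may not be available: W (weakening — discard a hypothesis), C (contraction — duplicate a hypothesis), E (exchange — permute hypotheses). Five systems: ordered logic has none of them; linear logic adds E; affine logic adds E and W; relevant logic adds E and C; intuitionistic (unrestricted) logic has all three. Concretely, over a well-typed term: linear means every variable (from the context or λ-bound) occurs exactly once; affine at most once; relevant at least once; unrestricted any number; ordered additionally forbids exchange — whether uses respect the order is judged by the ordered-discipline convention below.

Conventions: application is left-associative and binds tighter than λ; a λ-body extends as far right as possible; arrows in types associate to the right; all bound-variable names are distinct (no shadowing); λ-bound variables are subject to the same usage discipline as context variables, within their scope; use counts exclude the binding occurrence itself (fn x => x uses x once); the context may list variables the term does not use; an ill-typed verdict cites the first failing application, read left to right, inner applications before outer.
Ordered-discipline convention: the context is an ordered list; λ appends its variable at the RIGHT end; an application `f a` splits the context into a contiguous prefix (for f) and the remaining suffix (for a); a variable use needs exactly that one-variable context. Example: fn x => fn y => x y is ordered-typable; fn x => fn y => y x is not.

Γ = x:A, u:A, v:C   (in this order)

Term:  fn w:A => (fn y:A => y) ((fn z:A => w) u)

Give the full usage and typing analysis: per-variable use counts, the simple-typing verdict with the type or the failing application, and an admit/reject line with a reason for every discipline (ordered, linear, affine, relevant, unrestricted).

counts: x ×0, u ×1, v ×0, w (bound) ×1, y (bound) ×1, z (bound) ×0
left-to-right use order: y, w, u
typing: well-typed at A → A
ordered: ✗, needs weakening: x, v, z unused
linear: ✗, needs weakening: x, v, z unused
affine: ✓, at most one use each (x, u, v, w, y, z)
relevant: ✗, needs weakening: x, v, z unused
unrestricted: ✓, well-typed at A → A; no restrictions here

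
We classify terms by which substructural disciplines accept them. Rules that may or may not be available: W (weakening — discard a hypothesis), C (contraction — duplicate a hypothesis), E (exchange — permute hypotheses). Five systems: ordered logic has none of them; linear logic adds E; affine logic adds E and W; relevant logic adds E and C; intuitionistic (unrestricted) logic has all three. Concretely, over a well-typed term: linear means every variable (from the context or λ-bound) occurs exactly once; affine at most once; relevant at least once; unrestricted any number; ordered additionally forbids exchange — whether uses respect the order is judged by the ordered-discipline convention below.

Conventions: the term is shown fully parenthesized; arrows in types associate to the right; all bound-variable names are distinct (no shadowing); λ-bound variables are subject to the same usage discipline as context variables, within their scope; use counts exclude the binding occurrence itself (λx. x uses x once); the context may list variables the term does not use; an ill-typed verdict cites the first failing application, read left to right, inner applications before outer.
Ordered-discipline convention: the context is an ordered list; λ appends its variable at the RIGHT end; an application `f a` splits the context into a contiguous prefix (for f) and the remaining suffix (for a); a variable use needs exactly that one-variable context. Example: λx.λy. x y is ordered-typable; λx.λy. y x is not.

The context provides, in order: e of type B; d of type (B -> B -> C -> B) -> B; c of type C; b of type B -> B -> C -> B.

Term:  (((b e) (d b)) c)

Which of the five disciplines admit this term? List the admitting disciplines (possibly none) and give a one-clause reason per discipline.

admitted by: relevant, unrestricted
usage: e ×1, d ×1, c ×1, b ×2
use order (left to right): b, e, d, b, c
typing: ✓ — B
ordered ✗ (repeated use of b ×2)
linear ✗ (repeated use of b ×2)
affine ✗ (repeated use of b ×2)
relevant ✓ (at least one use each (e, d, c, b))
unrestricted ✓ (well-typed at B; no restrictions here)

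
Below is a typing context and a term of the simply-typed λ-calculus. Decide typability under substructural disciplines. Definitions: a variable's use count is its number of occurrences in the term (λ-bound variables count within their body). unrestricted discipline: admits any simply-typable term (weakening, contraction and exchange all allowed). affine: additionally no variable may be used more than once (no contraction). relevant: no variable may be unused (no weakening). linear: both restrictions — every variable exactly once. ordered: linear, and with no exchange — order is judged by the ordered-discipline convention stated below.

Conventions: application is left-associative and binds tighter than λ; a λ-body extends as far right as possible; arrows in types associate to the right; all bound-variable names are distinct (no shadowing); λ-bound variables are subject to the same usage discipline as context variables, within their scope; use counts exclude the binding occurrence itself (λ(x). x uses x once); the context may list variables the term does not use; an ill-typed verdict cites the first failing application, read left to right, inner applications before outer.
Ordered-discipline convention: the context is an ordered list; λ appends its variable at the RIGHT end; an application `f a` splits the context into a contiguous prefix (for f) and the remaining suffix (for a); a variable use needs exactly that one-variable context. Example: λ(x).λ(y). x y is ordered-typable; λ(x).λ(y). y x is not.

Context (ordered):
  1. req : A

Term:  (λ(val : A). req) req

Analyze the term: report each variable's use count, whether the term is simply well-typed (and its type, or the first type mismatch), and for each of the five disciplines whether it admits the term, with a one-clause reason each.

variable uses: req=2; val (λ-bound)=0
use order (left to right): req, req
typing: ✓ — A
ordered: ✗, repeated use of req ×2; needs weakening: val unused
linear: ✗, repeated use of req ×2; needs weakening: val unused
affine: ✗, repeated use of req ×2
relevant: ✗, needs weakening: val unused
unrestricted: ✓, typability at A is all that's needed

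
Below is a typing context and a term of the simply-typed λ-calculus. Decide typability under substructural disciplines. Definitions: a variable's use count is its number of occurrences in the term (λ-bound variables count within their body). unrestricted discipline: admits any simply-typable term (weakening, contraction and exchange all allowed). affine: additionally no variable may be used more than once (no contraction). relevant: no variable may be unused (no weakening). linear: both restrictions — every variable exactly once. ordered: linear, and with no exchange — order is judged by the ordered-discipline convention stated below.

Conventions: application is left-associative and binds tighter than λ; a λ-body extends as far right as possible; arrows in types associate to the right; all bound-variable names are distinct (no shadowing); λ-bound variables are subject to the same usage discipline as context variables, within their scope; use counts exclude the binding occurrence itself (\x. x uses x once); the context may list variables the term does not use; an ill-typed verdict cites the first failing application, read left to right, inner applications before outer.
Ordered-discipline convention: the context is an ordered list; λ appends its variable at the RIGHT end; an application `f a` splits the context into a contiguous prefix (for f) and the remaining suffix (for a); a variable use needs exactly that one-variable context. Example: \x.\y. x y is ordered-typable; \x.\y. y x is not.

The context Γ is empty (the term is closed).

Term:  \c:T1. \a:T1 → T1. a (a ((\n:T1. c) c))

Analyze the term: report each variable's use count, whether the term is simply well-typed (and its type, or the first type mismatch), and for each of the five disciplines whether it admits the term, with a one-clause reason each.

counts: c [bound]: 2×; a [bound]: 2×; n [bound]: 0×
left-to-right use order: a, a, c, c
typing: the term checks, with type T1 → (T1 → T1) → T1
ordered: ✗, uses contraction: c ×2, a ×2; unused: n — weakening required
linear: ✗, uses contraction: c ×2, a ×2; unused: n — weakening required
affine: ✗, uses contraction: c ×2, a ×2
relevant: ✗, unused: n — weakening required
unrestricted: ✓, well-typed at T1 → (T1 → T1) → T1; no restrictions here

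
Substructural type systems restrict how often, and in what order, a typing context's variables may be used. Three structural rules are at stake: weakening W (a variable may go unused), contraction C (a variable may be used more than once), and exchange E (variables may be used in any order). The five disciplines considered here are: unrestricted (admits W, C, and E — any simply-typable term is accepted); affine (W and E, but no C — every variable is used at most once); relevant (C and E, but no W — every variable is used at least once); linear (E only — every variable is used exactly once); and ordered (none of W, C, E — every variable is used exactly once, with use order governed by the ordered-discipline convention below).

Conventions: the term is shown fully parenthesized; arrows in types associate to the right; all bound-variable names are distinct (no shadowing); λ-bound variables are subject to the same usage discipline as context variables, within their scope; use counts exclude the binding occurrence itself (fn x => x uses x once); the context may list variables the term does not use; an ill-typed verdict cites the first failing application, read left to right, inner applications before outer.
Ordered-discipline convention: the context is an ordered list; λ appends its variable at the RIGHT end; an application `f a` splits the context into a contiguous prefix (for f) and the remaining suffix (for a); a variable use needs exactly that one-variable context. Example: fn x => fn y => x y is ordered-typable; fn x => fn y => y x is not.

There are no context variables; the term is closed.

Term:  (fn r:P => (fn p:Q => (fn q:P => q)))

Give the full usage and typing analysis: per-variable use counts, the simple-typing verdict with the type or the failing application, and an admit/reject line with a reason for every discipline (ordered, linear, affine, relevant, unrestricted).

variable uses: r (λ-bound): 0; p (λ-bound): 0; q (λ-bound): 1
uses in reading order: q
typing: the term checks, with type P → Q → P → P
ordered: ✗ — r, p left unused
linear: ✗ — r, p left unused
affine: ✓ — none of r, p, q used more than once
relevant: ✗ — r, p left unused
unrestricted: ✓ — typability at P → Q → P → P is all that's needed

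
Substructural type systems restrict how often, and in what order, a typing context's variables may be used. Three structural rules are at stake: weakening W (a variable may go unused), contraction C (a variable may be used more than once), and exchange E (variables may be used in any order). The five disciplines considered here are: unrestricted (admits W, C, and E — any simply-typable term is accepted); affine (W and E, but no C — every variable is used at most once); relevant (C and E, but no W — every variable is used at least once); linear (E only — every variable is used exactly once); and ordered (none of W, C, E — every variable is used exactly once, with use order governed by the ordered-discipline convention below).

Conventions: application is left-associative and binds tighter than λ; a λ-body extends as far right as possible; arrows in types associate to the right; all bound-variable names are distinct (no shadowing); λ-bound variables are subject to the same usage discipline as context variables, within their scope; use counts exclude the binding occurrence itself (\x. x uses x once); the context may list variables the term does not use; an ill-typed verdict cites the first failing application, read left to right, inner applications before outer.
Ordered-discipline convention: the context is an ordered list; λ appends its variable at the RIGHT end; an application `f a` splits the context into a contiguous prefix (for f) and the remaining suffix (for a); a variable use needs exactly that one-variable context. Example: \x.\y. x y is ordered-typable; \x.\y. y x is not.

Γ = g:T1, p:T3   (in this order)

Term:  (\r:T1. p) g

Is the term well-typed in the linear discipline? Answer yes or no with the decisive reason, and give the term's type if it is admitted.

no — r left unused
variable uses: g: 1×, p: 1×, r [bound]: 0×
uses in reading order: p, g
typing: ✓ — T3
per-discipline verdicts: ordered ✗ | linear ✗ | affine ✓ | relevant ✗ | unrestricted ✓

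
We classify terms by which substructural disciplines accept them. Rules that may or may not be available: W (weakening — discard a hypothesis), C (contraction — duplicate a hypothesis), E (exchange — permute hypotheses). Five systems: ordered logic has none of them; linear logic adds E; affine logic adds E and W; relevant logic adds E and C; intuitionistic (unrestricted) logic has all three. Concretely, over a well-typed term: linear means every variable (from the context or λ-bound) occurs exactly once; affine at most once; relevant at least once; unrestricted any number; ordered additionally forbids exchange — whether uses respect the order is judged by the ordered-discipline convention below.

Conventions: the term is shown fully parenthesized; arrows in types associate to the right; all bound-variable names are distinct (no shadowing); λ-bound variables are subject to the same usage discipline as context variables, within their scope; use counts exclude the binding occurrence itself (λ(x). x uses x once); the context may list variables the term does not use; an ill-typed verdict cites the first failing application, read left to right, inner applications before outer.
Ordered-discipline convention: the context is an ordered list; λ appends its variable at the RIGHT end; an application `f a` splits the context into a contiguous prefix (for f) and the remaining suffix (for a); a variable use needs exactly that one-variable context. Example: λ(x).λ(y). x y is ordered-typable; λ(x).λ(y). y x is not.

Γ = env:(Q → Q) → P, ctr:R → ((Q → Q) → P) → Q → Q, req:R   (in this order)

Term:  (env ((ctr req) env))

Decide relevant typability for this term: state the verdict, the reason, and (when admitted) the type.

yes — env, ctr, req: all used, weakening unneeded; term : P
usage: env ×2; ctr ×1; req ×1
order of uses: env, ctr, req, env
typing: well-typed at P
summary: ordered ✗ | linear ✗ | affine ✗ | relevant ✓ | unrestricted ✓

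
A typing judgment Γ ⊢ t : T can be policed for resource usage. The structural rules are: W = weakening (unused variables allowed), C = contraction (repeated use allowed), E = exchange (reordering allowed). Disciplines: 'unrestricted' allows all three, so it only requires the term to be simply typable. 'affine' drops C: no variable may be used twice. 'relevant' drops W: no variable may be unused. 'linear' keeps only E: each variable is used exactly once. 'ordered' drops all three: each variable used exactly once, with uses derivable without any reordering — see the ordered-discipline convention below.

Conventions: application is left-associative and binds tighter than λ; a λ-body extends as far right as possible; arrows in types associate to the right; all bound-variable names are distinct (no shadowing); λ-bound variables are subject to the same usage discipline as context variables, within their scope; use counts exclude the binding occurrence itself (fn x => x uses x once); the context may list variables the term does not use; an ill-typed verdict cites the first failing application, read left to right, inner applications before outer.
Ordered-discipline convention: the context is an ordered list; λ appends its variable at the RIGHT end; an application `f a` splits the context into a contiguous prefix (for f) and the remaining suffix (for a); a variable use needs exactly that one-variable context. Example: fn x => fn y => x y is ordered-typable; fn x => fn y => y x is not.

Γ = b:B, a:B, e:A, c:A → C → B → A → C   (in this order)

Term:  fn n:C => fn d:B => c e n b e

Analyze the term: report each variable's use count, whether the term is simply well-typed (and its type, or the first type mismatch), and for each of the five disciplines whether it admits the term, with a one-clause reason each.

counts: b=1, a=0, e=2, c=1, n [bound]=1, d [bound]=0
left-to-right use order: c, e, n, b, e
typing: well-typed at C → B → C
ordered: ✗, e ×2 used more than once (contraction); unused: a, d — weakening required
linear: ✗, e ×2 used more than once (contraction); unused: a, d — weakening required
affine: ✗, e ×2 used more than once (contraction)
relevant: ✗, unused: a, d — weakening required
unrestricted: ✓, simply typable at C → B → C; W, C, E all held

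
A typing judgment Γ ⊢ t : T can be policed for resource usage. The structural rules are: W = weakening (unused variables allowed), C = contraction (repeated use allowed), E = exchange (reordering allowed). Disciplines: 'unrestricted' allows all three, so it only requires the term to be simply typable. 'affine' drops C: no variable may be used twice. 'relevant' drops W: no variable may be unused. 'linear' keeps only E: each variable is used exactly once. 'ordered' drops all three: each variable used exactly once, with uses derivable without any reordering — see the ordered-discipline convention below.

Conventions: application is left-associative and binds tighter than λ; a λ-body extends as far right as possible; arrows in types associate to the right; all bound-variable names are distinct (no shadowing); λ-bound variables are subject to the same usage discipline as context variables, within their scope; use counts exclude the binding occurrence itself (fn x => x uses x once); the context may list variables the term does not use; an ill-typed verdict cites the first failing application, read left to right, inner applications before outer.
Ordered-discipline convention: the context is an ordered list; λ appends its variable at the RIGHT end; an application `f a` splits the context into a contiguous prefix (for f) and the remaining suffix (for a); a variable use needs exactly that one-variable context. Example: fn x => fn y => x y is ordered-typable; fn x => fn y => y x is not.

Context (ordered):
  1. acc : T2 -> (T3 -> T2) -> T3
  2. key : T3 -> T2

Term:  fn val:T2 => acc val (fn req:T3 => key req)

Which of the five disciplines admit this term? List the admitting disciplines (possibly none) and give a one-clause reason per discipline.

admitting disciplines: linear, affine, relevant, unrestricted
usage: acc=1; key=1; val (λ-bound)=1; req (λ-bound)=1
uses in reading order: acc, val, key, req
typing: ✓ — T2 -> T3
ordered: ✗, no ordered split (uses run acc, val, key, req)
linear: ✓, single use per variable (acc, key, val, req)
affine: ✓, at most one use each (acc, key, val, req)
relevant: ✓, at least one use each (acc, key, val, req)
unrestricted: ✓, well-typed at T2 -> T3; no restrictions here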